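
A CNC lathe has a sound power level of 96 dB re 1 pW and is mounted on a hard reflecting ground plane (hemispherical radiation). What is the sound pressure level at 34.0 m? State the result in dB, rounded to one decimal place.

57.4 dB

Free-field hemispherical radiation: L_p = L_w − 10·log₁₀(2π·r²), r = 34.0 m.
2π·r² = 7263 m², 10·log₁₀ of that is 38.611 dB.
L_p = 96 − 38.611 = 57.39 dB.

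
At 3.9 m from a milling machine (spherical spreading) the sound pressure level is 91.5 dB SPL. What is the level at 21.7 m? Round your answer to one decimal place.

For a point source, L₂ = L₁ − 20·log₁₀(r₂/r₁).
L₂ = 91.5 − 20·log₁₀(21.7/3.9) = 91.5 − 14.908 = 76.59 dB SPL.

76.6 dB SPL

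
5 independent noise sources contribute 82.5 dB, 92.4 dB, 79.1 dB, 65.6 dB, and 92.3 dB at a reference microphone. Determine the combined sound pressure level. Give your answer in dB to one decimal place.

For uncorrelated sources the intensities add, so convert each level to linear form, sum, and take 10·log₁₀ of the total.
Σ 10^(L/10) = 10^(82.5/10) + 10^(92.4/10) + 10^(79.1/10) + 10^(65.6/10) + 10^(92.3/10) = 3.699e+09.
L_total = 10·log₁₀(3.699e+09) = 95.68 dB.

95.7 dB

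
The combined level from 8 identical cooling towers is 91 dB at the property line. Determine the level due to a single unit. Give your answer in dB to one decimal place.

For N identical incoherent sources L_total = L₁ + 10·log₁₀ N, so L₁ = 91 − 10·log₁₀(8) = 91 − 9.031.

82.0 dB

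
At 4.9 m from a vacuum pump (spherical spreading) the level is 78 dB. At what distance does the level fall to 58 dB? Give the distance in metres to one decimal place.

For a point source L₁ − L₂ = 20·log₁₀(r₂/r₁), so r₂ = r₁·10^((L₁−L₂)/20).
r₂ = 4.9·10^((78−58)/20) = 4.9·10^(20.0/20) = 49.00 m.

49.0 m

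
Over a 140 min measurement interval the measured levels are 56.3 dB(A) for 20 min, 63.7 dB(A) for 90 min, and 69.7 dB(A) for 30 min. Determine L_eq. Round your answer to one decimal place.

L_eq = 10·log₁₀[(1/T)·Σ tᵢ·10^(Lᵢ/10)] with T = 140 min.
Σ tᵢ·10^(Lᵢ/10) = 20·10^(56.3/10) + 90·10^(63.7/10) + 30·10^(69.7/10) = 4.995e+08.
L_eq = 10·log₁₀(4.995e+08/140) = 65.52 dB(A).

65.5 dB(A)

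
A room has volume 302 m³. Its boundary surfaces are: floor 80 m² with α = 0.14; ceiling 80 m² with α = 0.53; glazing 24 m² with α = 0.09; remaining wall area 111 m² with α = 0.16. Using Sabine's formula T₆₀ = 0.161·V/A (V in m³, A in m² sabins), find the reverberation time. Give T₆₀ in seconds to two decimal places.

Total absorption A = 80·0.14 + 80·0.53 + 24·0.09 + 111·0.16 = 73.52 m² sabins.
T₆₀ = 0.161 × 302 / 73.52 = 0.661 s.

0.66 s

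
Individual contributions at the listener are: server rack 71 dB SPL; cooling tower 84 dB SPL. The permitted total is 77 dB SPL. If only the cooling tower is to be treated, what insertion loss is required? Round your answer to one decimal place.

8.3 dB

The untreated sources together contribute 10^(71/10) = 1.259e+07, i.e. 71.00 dB SPL.
To meet 77 dB SPL overall, the treated cooling tower may contribute at most 10^(77/10) − 1.259e+07 = 3.753e+07, i.e. 75.74 dB SPL.
Required insertion loss = 84 − 75.74 = 8.26 dB.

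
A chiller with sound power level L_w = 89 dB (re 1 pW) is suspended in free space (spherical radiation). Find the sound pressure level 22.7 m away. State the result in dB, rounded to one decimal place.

Free-field spherical radiation: L_p = L_w − 10·log₁₀(4π·r²), r = 22.7 m.
4π·r² = 6475 m², 10·log₁₀ of that is 38.113 dB.
L_p = 89 − 38.113 = 50.89 dB.

50.9 dB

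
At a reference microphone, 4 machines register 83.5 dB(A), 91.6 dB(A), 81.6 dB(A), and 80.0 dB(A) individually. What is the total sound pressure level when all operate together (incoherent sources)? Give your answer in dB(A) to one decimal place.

For uncorrelated sources the intensities add, so convert each level to linear form, sum, and take 10·log₁₀ of the total.
Σ 10^(L/10) = 10^(83.5/10) + 10^(91.6/10) + 10^(81.6/10) + 10^(80.0/10) = 1.914e+09.
L_total = 10·log₁₀(1.914e+09) = 92.82 dB(A).

92.8 dB(A)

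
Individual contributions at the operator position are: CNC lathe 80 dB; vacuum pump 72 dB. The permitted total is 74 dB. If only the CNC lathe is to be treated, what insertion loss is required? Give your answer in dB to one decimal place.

10.3 dB

The untreated sources together contribute 10^(72/10) = 1.585e+07, i.e. 72.00 dB.
The limit corresponds to 10^(74/10) = 2.512e+07; subtracting the fixed part leaves 9.270e+06 for the CNC lathe, i.e. 69.67 dB.
So the CNC lathe must be reduced from 80 to 69.67 dB: IL = 10.33 dB.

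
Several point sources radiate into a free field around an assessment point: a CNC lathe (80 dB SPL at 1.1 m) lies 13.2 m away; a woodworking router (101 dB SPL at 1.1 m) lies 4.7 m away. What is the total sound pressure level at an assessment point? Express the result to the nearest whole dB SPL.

88 dB SPL

First find each source's level at the receiver (point-source: −20·log₁₀(r/r_ref)), then combine on an intensity basis.
CNC lathe: 80 − 20·log₁₀(13.2/1.1) = 80 − 21.58 = 58.42 dB SPL.
woodworking router: 101 − 20·log₁₀(4.7/1.1) = 101 − 12.61 = 88.39 dB SPL.
Σ 10^(L/10) = 6.903e+08 → L_total = 10·log₁₀(6.903e+08) = 88.39 dB SPL.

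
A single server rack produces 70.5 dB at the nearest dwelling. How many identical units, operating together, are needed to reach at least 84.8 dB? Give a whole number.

27

The shortfall is 84.8 − 70.5 = 14.3 dB, and N units add 10·log₁₀ N, so need 10·log₁₀ N ≥ 14.3.
N ≥ 10^(14.3/10) = 26.915, so N = 27.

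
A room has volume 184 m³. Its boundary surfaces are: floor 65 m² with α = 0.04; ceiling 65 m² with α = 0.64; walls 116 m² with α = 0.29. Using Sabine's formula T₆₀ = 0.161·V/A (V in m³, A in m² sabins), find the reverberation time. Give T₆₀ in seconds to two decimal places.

0.38 s

Summing Sᵢαᵢ: 65·0.04 + 65·0.64 + 116·0.29 = 77.84 m².
T₆₀ = 0.161·V/A = 0.161·184/77.84 = 0.381 s.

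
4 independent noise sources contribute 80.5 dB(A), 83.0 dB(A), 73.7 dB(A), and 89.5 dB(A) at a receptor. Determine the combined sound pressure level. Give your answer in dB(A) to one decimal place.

For uncorrelated sources the intensities add, so convert each level to linear form, sum, and take 10·log₁₀ of the total.
Σ 10^(L/10) = 10^(80.5/10) + 10^(83.0/10) + 10^(73.7/10) + 10^(89.5/10) = 1.226e+09.
L_total = 10·log₁₀(1.226e+09) = 90.89 dB(A).

90.9 dB(A)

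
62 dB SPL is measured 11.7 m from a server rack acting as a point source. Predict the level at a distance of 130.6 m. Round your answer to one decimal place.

41.0 dB SPL

Point-source attenuation: ΔL = 20·log₁₀(r₂/r₁) = 20·log₁₀(130.6/11.7) = 20.955 dB.
L₂ = 62 − 20·log₁₀(130.6/11.7) = 62 − 20.955 = 41.04 dB SPL.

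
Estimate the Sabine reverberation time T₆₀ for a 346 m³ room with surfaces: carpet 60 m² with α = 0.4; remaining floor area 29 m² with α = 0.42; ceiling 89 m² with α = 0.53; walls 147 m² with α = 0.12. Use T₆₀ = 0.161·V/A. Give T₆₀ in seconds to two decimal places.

Summing Sᵢαᵢ: 60·0.4 + 29·0.42 + 89·0.53 + 147·0.12 = 100.99 m².
T₆₀ = 0.161 × 346 / 100.99 = 0.552 s.

0.55 s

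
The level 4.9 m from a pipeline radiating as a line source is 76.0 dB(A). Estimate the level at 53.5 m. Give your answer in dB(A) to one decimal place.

65.6 dB(A)

For a line source, L₂ = L₁ − 10·log₁₀(r₂/r₁).
L₂ = 76.0 − 10·log₁₀(53.5/4.9) = 76.0 − 10.382 = 65.62 dB(A).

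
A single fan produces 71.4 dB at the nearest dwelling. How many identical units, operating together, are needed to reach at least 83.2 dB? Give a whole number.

N identical sources give L₁ + 10·log₁₀ N, so require 10·log₁₀ N ≥ 83.2 − 71.4 = 11.8 dB.
N ≥ 10^(11.8/10) = 15.136, so N = 16.

16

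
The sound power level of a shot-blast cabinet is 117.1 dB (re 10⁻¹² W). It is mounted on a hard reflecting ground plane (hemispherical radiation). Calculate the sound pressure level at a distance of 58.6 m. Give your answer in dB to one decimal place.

73.8 dB

L_p = L_w − 10·log₁₀(2π·r²) with r = 58.6 m.
2π·r² = 2.158e+04 m², 10·log₁₀ of that is 43.340 dB.
L_p = 117.1 − 43.340 = 73.76 dB.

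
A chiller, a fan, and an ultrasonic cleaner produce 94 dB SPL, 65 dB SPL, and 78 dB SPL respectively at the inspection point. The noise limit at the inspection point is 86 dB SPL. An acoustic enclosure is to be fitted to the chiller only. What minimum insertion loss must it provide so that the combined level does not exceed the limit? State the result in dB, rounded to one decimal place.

Fixed contribution from the other sources: Σ 10^(L/10) = 10^(65/10) + 10^(78/10) = 6.626e+07 (78.21 dB SPL).
To meet 86 dB SPL overall, the treated chiller may contribute at most 10^(86/10) − 6.626e+07 = 3.318e+08, i.e. 85.21 dB SPL.
So the chiller must be reduced from 94 to 85.21 dB SPL: IL = 8.79 dB.

8.8 dB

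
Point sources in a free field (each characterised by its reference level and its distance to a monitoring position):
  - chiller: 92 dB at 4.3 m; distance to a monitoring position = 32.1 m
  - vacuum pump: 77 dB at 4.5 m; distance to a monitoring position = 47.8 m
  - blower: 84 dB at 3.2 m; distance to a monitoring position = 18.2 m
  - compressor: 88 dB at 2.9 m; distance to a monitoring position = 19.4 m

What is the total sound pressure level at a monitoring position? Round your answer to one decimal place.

77.1 dB

Propagate each source to the receiver with L = L_ref − 20·log₁₀(r/r_ref), then add intensities.
chiller: 92 − 20·log₁₀(32.1/4.3) = 92 − 17.46 = 74.54 dB.
vacuum pump: 77 − 20·log₁₀(47.8/4.5) = 77 − 20.52 = 56.48 dB.
blower: 84 − 20·log₁₀(18.2/3.2) = 84 − 15.10 = 68.90 dB.
compressor: 88 − 20·log₁₀(19.4/2.9) = 88 − 16.51 = 71.49 dB.
Σ 10^(L/10) = 5.075e+07 → L_total = 10·log₁₀(5.075e+07) = 77.05 dB.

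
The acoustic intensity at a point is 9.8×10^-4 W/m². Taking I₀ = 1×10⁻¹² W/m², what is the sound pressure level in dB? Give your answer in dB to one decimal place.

Dividing by I₀ shifts the exponent by 12: I/I₀ = 9.8×10^8.
L = 10·(0.9912 + 8) = 89.91 dB.

89.9 dB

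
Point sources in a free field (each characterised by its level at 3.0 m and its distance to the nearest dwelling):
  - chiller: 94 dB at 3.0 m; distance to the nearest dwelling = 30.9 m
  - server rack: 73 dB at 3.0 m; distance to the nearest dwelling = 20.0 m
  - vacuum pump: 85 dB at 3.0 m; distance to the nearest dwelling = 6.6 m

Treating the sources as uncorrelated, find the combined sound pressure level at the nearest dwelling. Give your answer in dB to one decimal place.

Apply inverse-square spreading to bring every level to the receiver, then sum 10^(L/10).
chiller: 94 − 20·log₁₀(30.9/3.0) = 94 − 20.26 = 73.74 dB.
server rack: 73 − 20·log₁₀(20.0/3.0) = 73 − 16.48 = 56.52 dB.
vacuum pump: 85 − 20·log₁₀(6.6/3.0) = 85 − 6.85 = 78.15 dB.
Σ 10^(L/10) = 8.946e+07 → L_total = 10·log₁₀(8.946e+07) = 79.52 dB.

79.5 dB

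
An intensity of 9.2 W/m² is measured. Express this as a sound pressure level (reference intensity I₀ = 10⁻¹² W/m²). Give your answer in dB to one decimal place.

129.6 dB

Dividing by I₀ shifts the exponent by 12: I/I₀ = 9.2×10^12.
L = 10·(0.9638 + 12) = 129.64 dB.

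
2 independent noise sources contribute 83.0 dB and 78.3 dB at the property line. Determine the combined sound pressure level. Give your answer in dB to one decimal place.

84.3 dB

For uncorrelated sources the intensities add, so convert each level to linear form, sum, and take 10·log₁₀ of the total.
Σ 10^(L/10) = 10^(83.0/10) + 10^(78.3/10) = 2.671e+08.
L_total = 10·log₁₀(2.671e+08) = 84.27 dB.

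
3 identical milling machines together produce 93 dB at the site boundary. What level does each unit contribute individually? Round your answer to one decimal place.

Dividing the total intensity by 3 lowers the level by 10·log₁₀ 3 = 4.771 dB: L₁ = 93 − 4.771.

88.2 dB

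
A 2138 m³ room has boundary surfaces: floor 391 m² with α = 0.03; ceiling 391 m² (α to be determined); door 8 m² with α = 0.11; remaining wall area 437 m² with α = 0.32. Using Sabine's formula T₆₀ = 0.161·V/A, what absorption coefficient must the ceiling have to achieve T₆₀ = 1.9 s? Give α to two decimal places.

A = 0.161·V/T₆₀ = 0.161·2138/1.9 = 181.17 m² sabins.
Absorption from the other surfaces = 391·0.03 + 8·0.11 + 437·0.32 = 152.45 m², so the ceiling must supply 28.72 m² over 391 m².
α = 28.72/391 = 0.073.

0.07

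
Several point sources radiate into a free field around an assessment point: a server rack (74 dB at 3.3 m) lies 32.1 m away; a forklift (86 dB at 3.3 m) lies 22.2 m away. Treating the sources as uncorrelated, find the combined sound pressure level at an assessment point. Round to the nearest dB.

70 dB

First find each source's level at the receiver (point-source: −20·log₁₀(r/r_ref)), then combine on an intensity basis.
server rack: 74 − 20·log₁₀(32.1/3.3) = 74 − 19.76 = 54.24 dB.
forklift: 86 − 20·log₁₀(22.2/3.3) = 86 − 16.56 = 69.44 dB.
Σ 10^(L/10) = 9.062e+06 → L_total = 10·log₁₀(9.062e+06) = 69.57 dB.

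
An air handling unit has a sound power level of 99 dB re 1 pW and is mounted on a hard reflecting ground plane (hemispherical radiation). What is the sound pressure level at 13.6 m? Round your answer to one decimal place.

The power spreads over a hemisphere of area 2π·r², so L_p = L_w − 10·log₁₀(2π·r²).
2π·r² = 1162 m², 10·log₁₀ of that is 30.653 dB.
L_p = 99 − 30.653 = 68.35 dB.

68.3 dB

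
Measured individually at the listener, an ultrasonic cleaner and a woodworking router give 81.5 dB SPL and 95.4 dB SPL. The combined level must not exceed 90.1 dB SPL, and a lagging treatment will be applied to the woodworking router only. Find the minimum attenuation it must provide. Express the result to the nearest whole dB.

The untreated sources together contribute 10^(81.5/10) = 1.413e+08, i.e. 81.50 dB SPL.
The limit corresponds to 10^(90.1/10) = 1.023e+09; subtracting the fixed part leaves 8.820e+08 for the woodworking router, i.e. 89.45 dB SPL.
Required insertion loss = 95.4 − 89.45 = 5.95 dB.

6 dB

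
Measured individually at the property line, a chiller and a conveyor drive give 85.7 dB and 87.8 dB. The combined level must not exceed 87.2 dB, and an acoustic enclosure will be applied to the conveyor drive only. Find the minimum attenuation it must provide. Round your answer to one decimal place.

Everything except the conveyor drive sums to 10^(85.7/10) = 3.715e+08 in linear terms, 85.70 dB.
The limit corresponds to 10^(87.2/10) = 5.248e+08; subtracting the fixed part leaves 1.533e+08 for the conveyor drive, i.e. 81.85 dB.
So the conveyor drive must be reduced from 87.8 to 81.85 dB: IL = 5.95 dB.

5.9 dB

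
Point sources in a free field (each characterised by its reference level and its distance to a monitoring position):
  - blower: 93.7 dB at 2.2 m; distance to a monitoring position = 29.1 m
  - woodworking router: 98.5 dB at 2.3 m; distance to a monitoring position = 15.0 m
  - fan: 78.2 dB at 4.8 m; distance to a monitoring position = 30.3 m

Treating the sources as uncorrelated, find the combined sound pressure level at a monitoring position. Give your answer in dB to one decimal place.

82.6 dB

Propagate each source to the receiver with L = L_ref − 20·log₁₀(r/r_ref), then add intensities.
blower: 93.7 − 20·log₁₀(29.1/2.2) = 93.7 − 22.43 = 71.27 dB.
woodworking router: 98.5 − 20·log₁₀(15.0/2.3) = 98.5 − 16.29 = 82.21 dB.
fan: 78.2 − 20·log₁₀(30.3/4.8) = 78.2 − 16.00 = 62.20 dB.
Σ 10^(L/10) = 1.815e+08 → L_total = 10·log₁₀(1.815e+08) = 82.59 dB.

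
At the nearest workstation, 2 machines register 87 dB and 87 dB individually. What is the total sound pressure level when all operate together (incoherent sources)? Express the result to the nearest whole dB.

90 dB

For uncorrelated sources the intensities add, so convert each level to linear form, sum, and take 10·log₁₀ of the total.
Σ 10^(L/10) = 10^(87/10) + 10^(87/10) = 1.002e+09.
L_total = 10·log₁₀(1.002e+09) = 90.01 dB.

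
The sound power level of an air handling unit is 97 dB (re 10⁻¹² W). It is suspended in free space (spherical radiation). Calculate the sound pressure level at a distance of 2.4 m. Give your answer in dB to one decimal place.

78.4 dB

L_p = L_w − 10·log₁₀(4π·r²) with r = 2.4 m.
4π·r² = 72.38 m², 10·log₁₀ of that is 18.596 dB.
L_p = 97 − 18.596 = 78.40 dB.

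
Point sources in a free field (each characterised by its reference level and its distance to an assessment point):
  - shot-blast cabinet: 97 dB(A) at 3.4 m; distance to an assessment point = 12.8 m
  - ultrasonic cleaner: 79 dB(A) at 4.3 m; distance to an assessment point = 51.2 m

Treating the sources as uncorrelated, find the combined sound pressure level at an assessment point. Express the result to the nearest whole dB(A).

85 dB(A)

Propagate each source to the receiver with L = L_ref − 20·log₁₀(r/r_ref), then add intensities.
shot-blast cabinet: 97 − 20·log₁₀(12.8/3.4) = 97 − 11.51 = 85.49 dB(A).
ultrasonic cleaner: 79 − 20·log₁₀(51.2/4.3) = 79 − 21.52 = 57.48 dB(A).
Σ 10^(L/10) = 3.542e+08 → L_total = 10·log₁₀(3.542e+08) = 85.49 dB(A).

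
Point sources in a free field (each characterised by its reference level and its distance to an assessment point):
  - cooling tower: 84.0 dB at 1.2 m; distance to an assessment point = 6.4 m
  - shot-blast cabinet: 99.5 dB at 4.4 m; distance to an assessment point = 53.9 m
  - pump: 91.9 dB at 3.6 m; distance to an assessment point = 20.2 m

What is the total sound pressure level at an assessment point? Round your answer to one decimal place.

80.7 dB

Propagate each source to the receiver with L = L_ref − 20·log₁₀(r/r_ref), then add intensities.
cooling tower: 84.0 − 20·log₁₀(6.4/1.2) = 84.0 − 14.54 = 69.46 dB.
shot-blast cabinet: 99.5 − 20·log₁₀(53.9/4.4) = 99.5 − 21.76 = 77.74 dB.
pump: 91.9 − 20·log₁₀(20.2/3.6) = 91.9 − 14.98 = 76.92 dB.
Σ 10^(L/10) = 1.174e+08 → L_total = 10·log₁₀(1.174e+08) = 80.70 dB.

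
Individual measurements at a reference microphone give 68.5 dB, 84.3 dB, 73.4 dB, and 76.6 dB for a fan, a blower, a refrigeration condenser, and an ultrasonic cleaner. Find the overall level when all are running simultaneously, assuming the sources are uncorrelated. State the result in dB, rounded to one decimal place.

85.4 dB

Incoherent sources combine by intensity addition: L_total = 10·log₁₀(Σ 10^(L_i/10)).
Σ 10^(L/10) = 10^(68.5/10) + 10^(84.3/10) + 10^(73.4/10) + 10^(76.6/10) = 3.438e+08.
L_total = 10·log₁₀(3.438e+08) = 85.36 dB.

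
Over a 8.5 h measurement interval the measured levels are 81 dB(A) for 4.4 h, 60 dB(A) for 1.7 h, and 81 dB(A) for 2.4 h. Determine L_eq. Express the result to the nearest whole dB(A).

80 dB(A)

L_eq = 10·log₁₀[(1/T)·Σ tᵢ·10^(Lᵢ/10)] with T = 8.5 h.
Σ tᵢ·10^(Lᵢ/10) = 4.4·10^(81/10) + 1.7·10^(60/10) + 2.4·10^(81/10) = 8.578e+08.
L_eq = 10·log₁₀(8.578e+08/8.5) = 80.04 dB(A).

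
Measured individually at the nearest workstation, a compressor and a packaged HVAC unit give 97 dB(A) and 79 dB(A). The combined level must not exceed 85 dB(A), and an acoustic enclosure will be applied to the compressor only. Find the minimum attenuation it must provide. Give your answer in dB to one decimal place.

Everything except the compressor sums to 10^(79/10) = 7.943e+07 in linear terms, 79.00 dB(A).
The limit corresponds to 10^(85/10) = 3.162e+08; subtracting the fixed part leaves 2.368e+08 for the compressor, i.e. 83.74 dB(A).
Required insertion loss = 97 − 83.74 = 13.26 dB.

13.3 dB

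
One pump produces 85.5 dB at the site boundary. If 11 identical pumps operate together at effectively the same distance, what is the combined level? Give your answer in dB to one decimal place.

95.9 dB

L_total = L₁ + 10·log₁₀ N for N identical incoherent sources.
L_total = 85.5 + 10·log₁₀(11) = 85.5 + 10.414 = 95.91 dB.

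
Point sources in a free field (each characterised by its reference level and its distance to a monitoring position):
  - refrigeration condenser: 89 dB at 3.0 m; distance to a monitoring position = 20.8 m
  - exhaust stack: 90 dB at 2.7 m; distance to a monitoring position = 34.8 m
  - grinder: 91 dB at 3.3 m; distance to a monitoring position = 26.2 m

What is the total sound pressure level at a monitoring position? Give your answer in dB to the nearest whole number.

76 dB

Apply inverse-square spreading to bring every level to the receiver, then sum 10^(L/10).
refrigeration condenser: 89 − 20·log₁₀(20.8/3.0) = 89 − 16.82 = 72.18 dB.
exhaust stack: 90 − 20·log₁₀(34.8/2.7) = 90 − 22.20 = 67.80 dB.
grinder: 91 − 20·log₁₀(26.2/3.3) = 91 − 18.00 = 73.00 dB.
Σ 10^(L/10) = 4.252e+07 → L_total = 10·log₁₀(4.252e+07) = 76.29 dB.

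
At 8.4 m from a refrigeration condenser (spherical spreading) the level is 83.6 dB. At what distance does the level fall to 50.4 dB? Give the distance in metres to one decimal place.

384.0 m

Point-source spreading drops the level by 20·log₁₀(r₂/r₁); inverting, r₂/r₁ = 10^(ΔL/20).
r₂ = 8.4·10^((83.6−50.4)/20) = 8.4·10^(33.2/20) = 383.95 m.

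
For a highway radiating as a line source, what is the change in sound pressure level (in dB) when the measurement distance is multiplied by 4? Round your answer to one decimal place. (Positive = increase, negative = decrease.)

A line source loses 3 dB per doubling of distance; generally ΔL = −10·log₁₀(r₂/r₁).
ΔL = −10·log₁₀(4) = -6.02 dB.

-6.0 dB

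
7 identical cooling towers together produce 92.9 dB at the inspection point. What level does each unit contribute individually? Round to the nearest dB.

84 dB

For N identical incoherent sources L_total = L₁ + 10·log₁₀ N, so L₁ = 92.9 − 10·log₁₀(7) = 92.9 − 8.451.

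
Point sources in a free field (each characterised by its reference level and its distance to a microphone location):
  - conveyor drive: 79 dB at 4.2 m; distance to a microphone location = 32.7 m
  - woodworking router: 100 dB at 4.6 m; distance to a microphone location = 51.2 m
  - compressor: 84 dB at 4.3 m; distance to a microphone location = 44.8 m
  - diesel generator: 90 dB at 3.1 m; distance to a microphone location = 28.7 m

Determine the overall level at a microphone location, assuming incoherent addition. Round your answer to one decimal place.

79.8 dB

First find each source's level at the receiver (point-source: −20·log₁₀(r/r_ref)), then combine on an intensity basis.
conveyor drive: 79 − 20·log₁₀(32.7/4.2) = 79 − 17.83 = 61.17 dB.
woodworking router: 100 − 20·log₁₀(51.2/4.6) = 100 − 20.93 = 79.07 dB.
compressor: 84 − 20·log₁₀(44.8/4.3) = 84 − 20.36 = 63.64 dB.
diesel generator: 90 − 20·log₁₀(28.7/3.1) = 90 − 19.33 = 70.67 dB.
Σ 10^(L/10) = 9.601e+07 → L_total = 10·log₁₀(9.601e+07) = 79.82 dB.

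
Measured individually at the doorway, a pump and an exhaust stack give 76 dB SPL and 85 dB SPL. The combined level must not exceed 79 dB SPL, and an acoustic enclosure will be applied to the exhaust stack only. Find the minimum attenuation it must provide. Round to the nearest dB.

9 dB

Fixed contribution from the other source: Σ 10^(L/10) = 10^(76/10) = 3.981e+07 (76.00 dB SPL).
To meet 79 dB SPL overall, the treated exhaust stack may contribute at most 10^(79/10) − 3.981e+07 = 3.962e+07, i.e. 75.98 dB SPL.
Required insertion loss = 85 − 75.98 = 9.02 dB.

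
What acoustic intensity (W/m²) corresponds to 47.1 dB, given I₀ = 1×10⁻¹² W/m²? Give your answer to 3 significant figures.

I = I₀·10^(L/10) = 10⁻¹² × 10^(47.1/10) = 10^(-7.290).

5.13e-08 W/m²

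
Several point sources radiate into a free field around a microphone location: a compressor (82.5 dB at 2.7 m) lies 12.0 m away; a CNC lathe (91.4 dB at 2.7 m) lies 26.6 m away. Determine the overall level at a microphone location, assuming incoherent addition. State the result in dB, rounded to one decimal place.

Apply inverse-square spreading to bring every level to the receiver, then sum 10^(L/10).
compressor: 82.5 − 20·log₁₀(12.0/2.7) = 82.5 − 12.96 = 69.54 dB.
CNC lathe: 91.4 − 20·log₁₀(26.6/2.7) = 91.4 − 19.87 = 71.53 dB.
Σ 10^(L/10) = 2.322e+07 → L_total = 10·log₁₀(2.322e+07) = 73.66 dB.

73.7 dB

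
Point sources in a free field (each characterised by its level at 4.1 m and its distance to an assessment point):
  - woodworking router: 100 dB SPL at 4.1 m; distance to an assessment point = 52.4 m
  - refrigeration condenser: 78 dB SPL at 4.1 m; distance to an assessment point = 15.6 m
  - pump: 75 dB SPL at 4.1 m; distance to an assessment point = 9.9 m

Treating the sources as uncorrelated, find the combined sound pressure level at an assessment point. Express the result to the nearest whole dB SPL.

79 dB SPL

Apply inverse-square spreading to bring every level to the receiver, then sum 10^(L/10).
woodworking router: 100 − 20·log₁₀(52.4/4.1) = 100 − 22.13 = 77.87 dB SPL.
refrigeration condenser: 78 − 20·log₁₀(15.6/4.1) = 78 − 11.61 = 66.39 dB SPL.
pump: 75 − 20·log₁₀(9.9/4.1) = 75 − 7.66 = 67.34 dB SPL.
Σ 10^(L/10) = 7.100e+07 → L_total = 10·log₁₀(7.100e+07) = 78.51 dB SPL.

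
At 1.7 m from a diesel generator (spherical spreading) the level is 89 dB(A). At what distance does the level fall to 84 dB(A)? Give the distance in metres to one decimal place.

3.0 m

For a point source L₁ − L₂ = 20·log₁₀(r₂/r₁), so r₂ = r₁·10^((L₁−L₂)/20).
r₂ = 1.7·10^((89−84)/20) = 1.7·10^(5.0/20) = 3.02 m.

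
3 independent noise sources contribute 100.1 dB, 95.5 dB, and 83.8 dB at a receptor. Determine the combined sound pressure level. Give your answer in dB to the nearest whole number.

Incoherent sources combine by intensity addition: L_total = 10·log₁₀(Σ 10^(L_i/10)).
Σ 10^(L/10) = 10^(100.1/10) + 10^(95.5/10) + 10^(83.8/10) = 1.402e+10.
L_total = 10·log₁₀(1.402e+10) = 101.47 dB.

101 dB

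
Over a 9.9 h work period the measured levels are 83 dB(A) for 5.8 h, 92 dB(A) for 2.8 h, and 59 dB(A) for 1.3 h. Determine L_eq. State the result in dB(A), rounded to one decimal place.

L_eq = 10·log₁₀[(1/T)·Σ tᵢ·10^(Lᵢ/10)] with T = 9.9 h.
Σ tᵢ·10^(Lᵢ/10) = 5.8·10^(83/10) + 2.8·10^(92/10) + 1.3·10^(59/10) = 5.596e+09.
L_eq = 10·log₁₀(5.596e+09/9.9) = 87.52 dB(A).

87.5 dB(A)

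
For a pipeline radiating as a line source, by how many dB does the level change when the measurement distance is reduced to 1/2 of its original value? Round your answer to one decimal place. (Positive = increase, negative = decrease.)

+3.0 dB

With cylindrical spreading the level changes by −10·log₁₀(r₂/r₁).
ΔL = −10·log₁₀(0.5) = +3.01 dB.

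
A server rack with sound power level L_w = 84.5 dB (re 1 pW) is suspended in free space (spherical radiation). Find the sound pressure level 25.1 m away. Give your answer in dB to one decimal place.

The power spreads over a sphere of area 4π·r², so L_p = L_w − 10·log₁₀(4π·r²).
4π·r² = 7917 m², 10·log₁₀ of that is 38.986 dB.
L_p = 84.5 − 38.986 = 45.51 dB.

45.5 dB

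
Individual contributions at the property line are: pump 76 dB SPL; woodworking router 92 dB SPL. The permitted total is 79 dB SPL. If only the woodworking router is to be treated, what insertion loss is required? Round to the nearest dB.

16 dB

The untreated sources together contribute 10^(76/10) = 3.981e+07, i.e. 76.00 dB SPL.
To meet 79 dB SPL overall, the treated woodworking router may contribute at most 10^(79/10) − 3.981e+07 = 3.962e+07, i.e. 75.98 dB SPL.
Required insertion loss = 92 − 75.98 = 16.02 dB.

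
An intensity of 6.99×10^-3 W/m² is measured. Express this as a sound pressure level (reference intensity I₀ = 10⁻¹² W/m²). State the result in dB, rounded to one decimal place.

98.4 dB

Dividing by I₀ shifts the exponent by 12: I/I₀ = 6.99×10^9.
L = 10·(0.8445 + 9) = 98.44 dB.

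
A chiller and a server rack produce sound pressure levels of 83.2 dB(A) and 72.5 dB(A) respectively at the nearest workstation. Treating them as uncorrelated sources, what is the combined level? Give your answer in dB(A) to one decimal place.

83.6 dB(A)

Incoherent sources combine by intensity addition: L_total = 10·log₁₀(Σ 10^(L_i/10)).
Σ 10^(L/10) = 10^(83.2/10) + 10^(72.5/10) = 2.267e+08.
L_total = 10·log₁₀(2.267e+08) = 83.55 dB(A).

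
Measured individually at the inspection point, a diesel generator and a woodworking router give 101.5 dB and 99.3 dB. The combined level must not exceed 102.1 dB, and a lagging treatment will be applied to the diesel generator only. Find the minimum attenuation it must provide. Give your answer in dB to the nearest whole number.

3 dB

Everything except the diesel generator sums to 10^(99.3/10) = 8.511e+09 in linear terms, 99.30 dB.
The limit corresponds to 10^(102.1/10) = 1.622e+10; subtracting the fixed part leaves 7.707e+09 for the diesel generator, i.e. 98.87 dB.
So the diesel generator must be reduced from 101.5 to 98.87 dB: IL = 2.63 dB.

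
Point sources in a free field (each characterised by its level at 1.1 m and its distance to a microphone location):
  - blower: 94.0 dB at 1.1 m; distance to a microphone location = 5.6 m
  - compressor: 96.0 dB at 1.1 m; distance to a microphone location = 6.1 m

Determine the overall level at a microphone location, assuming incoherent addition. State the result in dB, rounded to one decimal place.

First find each source's level at the receiver (point-source: −20·log₁₀(r/r_ref)), then combine on an intensity basis.
blower: 94.0 − 20·log₁₀(5.6/1.1) = 94.0 − 14.14 = 79.86 dB.
compressor: 96.0 − 20·log₁₀(6.1/1.1) = 96.0 − 14.88 = 81.12 dB.
Σ 10^(L/10) = 2.264e+08 → L_total = 10·log₁₀(2.264e+08) = 83.55 dB.

83.5 dB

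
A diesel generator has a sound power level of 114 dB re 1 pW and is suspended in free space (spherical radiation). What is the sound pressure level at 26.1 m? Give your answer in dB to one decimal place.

74.7 dB

L_p = L_w − 10·log₁₀(4π·r²) with r = 26.1 m.
4π·r² = 8560 m², 10·log₁₀ of that is 39.325 dB.
L_p = 114 − 39.325 = 74.68 dB.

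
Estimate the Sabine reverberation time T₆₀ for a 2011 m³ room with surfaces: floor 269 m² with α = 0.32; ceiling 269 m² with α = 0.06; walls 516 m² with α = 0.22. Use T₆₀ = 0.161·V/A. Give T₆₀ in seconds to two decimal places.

Summing Sᵢαᵢ: 269·0.32 + 269·0.06 + 516·0.22 = 215.74 m².
T₆₀ = 0.161·V/A = 0.161·2011/215.74 = 1.501 s.

1.50 s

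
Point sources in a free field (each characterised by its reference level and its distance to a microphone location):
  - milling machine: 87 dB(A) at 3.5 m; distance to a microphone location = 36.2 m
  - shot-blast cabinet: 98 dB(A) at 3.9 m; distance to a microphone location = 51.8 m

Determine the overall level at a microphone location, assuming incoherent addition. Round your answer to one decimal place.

76.1 dB(A)

Apply inverse-square spreading to bring every level to the receiver, then sum 10^(L/10).
milling machine: 87 − 20·log₁₀(36.2/3.5) = 87 − 20.29 = 66.71 dB(A).
shot-blast cabinet: 98 − 20·log₁₀(51.8/3.9) = 98 − 22.47 = 75.53 dB(A).
Σ 10^(L/10) = 4.045e+07 → L_total = 10·log₁₀(4.045e+07) = 76.07 dB(A).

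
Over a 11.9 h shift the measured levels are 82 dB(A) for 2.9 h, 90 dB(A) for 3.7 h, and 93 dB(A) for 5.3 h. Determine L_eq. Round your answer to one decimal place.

L_eq = 10·log₁₀[(1/T)·Σ tᵢ·10^(Lᵢ/10)] with T = 11.9 h.
Σ tᵢ·10^(Lᵢ/10) = 2.9·10^(82/10) + 3.7·10^(90/10) + 5.3·10^(93/10) = 1.473e+10.
L_eq = 10·log₁₀(1.473e+10/11.9) = 90.93 dB(A).

90.9 dB(A)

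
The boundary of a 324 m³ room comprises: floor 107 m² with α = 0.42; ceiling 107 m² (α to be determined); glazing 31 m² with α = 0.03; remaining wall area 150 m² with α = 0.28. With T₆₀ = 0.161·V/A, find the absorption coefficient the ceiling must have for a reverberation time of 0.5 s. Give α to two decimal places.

Required total absorption A = 0.161·324/0.5 = 104.33 m².
Absorption from the other surfaces = 107·0.42 + 31·0.03 + 150·0.28 = 87.87 m², so the ceiling must supply 16.46 m² over 107 m².
α = 16.46/107 = 0.154.

0.15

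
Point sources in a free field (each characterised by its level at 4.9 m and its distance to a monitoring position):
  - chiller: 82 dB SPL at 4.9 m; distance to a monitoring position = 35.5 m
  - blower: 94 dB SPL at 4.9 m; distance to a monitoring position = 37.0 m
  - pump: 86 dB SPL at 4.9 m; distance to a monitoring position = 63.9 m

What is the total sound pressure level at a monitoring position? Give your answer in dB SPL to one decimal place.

76.9 dB SPL

Apply inverse-square spreading to bring every level to the receiver, then sum 10^(L/10).
chiller: 82 − 20·log₁₀(35.5/4.9) = 82 − 17.20 = 64.80 dB SPL.
blower: 94 − 20·log₁₀(37.0/4.9) = 94 − 17.56 = 76.44 dB SPL.
pump: 86 − 20·log₁₀(63.9/4.9) = 86 − 22.31 = 63.69 dB SPL.
Σ 10^(L/10) = 4.941e+07 → L_total = 10·log₁₀(4.941e+07) = 76.94 dB SPL.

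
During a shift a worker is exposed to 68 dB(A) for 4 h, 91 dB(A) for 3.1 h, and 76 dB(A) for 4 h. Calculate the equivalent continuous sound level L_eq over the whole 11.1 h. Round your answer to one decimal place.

85.7 dB(A)

Weight each interval's intensity by its duration and average over T = 11.1 h:
Σ tᵢ·10^(Lᵢ/10) = 4·10^(68/10) + 3.1·10^(91/10) + 4·10^(76/10) = 4.087e+09.
L_eq = 10·log₁₀(4.087e+09/11.1) = 85.66 dB(A).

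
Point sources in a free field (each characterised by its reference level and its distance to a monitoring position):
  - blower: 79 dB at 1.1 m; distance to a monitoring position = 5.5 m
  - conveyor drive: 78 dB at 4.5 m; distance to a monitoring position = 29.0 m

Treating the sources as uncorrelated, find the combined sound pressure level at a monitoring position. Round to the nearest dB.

67 dB

First find each source's level at the receiver (point-source: −20·log₁₀(r/r_ref)), then combine on an intensity basis.
blower: 79 − 20·log₁₀(5.5/1.1) = 79 − 13.98 = 65.02 dB.
conveyor drive: 78 − 20·log₁₀(29.0/4.5) = 78 − 16.18 = 61.82 dB.
Σ 10^(L/10) = 4.697e+06 → L_total = 10·log₁₀(4.697e+06) = 66.72 dB.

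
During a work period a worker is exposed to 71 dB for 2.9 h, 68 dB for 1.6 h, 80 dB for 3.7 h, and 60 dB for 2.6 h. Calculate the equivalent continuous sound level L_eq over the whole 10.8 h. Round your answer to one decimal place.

The energy average is taken in the linear domain: L_eq = 10·log₁₀[(Σ tᵢ·10^(Lᵢ/10))/T], T = 10.8 h.
Σ tᵢ·10^(Lᵢ/10) = 2.9·10^(71/10) + 1.6·10^(68/10) + 3.7·10^(80/10) + 2.6·10^(60/10) = 4.192e+08.
L_eq = 10·log₁₀(4.192e+08/10.8) = 75.89 dB.

75.9 dB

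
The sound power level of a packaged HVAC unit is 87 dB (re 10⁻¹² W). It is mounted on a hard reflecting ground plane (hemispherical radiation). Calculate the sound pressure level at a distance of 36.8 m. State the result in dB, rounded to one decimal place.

L_p = L_w − 10·log₁₀(2π·r²) with r = 36.8 m.
2π·r² = 8509 m², 10·log₁₀ of that is 39.299 dB.
L_p = 87 − 39.299 = 47.70 dB.

47.7 dB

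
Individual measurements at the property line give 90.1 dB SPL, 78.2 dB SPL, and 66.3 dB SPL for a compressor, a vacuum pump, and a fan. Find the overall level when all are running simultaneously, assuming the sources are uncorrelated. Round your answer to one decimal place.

For uncorrelated sources the intensities add, so convert each level to linear form, sum, and take 10·log₁₀ of the total.
Σ 10^(L/10) = 10^(90.1/10) + 10^(78.2/10) + 10^(66.3/10) = 1.094e+09.
L_total = 10·log₁₀(1.094e+09) = 90.39 dB SPL.

90.4 dB SPL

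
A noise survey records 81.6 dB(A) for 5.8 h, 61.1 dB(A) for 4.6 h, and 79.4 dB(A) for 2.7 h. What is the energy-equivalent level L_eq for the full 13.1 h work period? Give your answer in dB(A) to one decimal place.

L_eq = 10·log₁₀[(1/T)·Σ tᵢ·10^(Lᵢ/10)] with T = 13.1 h.
Σ tᵢ·10^(Lᵢ/10) = 5.8·10^(81.6/10) + 4.6·10^(61.1/10) + 2.7·10^(79.4/10) = 1.079e+09.
L_eq = 10·log₁₀(1.079e+09/13.1) = 79.16 dB(A).

79.2 dB(A)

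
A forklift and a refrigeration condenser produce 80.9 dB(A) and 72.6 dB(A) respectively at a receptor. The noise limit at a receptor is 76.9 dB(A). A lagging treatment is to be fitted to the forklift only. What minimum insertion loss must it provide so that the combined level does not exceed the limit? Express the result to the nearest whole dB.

6 dB

Everything except the forklift sums to 10^(72.6/10) = 1.820e+07 in linear terms, 72.60 dB(A).
To meet 76.9 dB(A) overall, the treated forklift may contribute at most 10^(76.9/10) − 1.820e+07 = 3.078e+07, i.e. 74.88 dB(A).
Required insertion loss = 80.9 − 74.88 = 6.02 dB.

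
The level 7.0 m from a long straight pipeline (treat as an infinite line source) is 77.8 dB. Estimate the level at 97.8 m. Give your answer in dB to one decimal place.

Line-source attenuation: ΔL = 10·log₁₀(r₂/r₁) = 10·log₁₀(97.8/7.0) = 11.452 dB.
L₂ = 77.8 − 10·log₁₀(97.8/7.0) = 77.8 − 11.452 = 66.35 dB.

66.3 dB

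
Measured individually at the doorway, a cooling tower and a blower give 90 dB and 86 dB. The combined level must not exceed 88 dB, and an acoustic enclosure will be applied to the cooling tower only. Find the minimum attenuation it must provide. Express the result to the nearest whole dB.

6 dB

Everything except the cooling tower sums to 10^(86/10) = 3.981e+08 in linear terms, 86.00 dB.
The limit corresponds to 10^(88/10) = 6.310e+08; subtracting the fixed part leaves 2.329e+08 for the cooling tower, i.e. 83.67 dB.
So the cooling tower must be reduced from 90 to 83.67 dB: IL = 6.33 dB.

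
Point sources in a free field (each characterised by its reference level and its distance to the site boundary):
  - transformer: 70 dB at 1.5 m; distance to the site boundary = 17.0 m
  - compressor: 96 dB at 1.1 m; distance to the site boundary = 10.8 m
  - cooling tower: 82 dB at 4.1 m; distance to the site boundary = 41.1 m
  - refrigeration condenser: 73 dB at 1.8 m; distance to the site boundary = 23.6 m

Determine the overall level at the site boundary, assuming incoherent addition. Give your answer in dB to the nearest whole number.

76 dB

Apply inverse-square spreading to bring every level to the receiver, then sum 10^(L/10).
transformer: 70 − 20·log₁₀(17.0/1.5) = 70 − 21.09 = 48.91 dB.
compressor: 96 − 20·log₁₀(10.8/1.1) = 96 − 19.84 = 76.16 dB.
cooling tower: 82 − 20·log₁₀(41.1/4.1) = 82 − 20.02 = 61.98 dB.
refrigeration condenser: 73 − 20·log₁₀(23.6/1.8) = 73 − 22.35 = 50.65 dB.
Σ 10^(L/10) = 4.307e+07 → L_total = 10·log₁₀(4.307e+07) = 76.34 dB.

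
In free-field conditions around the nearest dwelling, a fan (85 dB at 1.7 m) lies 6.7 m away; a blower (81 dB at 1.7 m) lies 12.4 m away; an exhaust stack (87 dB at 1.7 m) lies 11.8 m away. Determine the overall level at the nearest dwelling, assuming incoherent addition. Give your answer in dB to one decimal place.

Propagate each source to the receiver with L = L_ref − 20·log₁₀(r/r_ref), then add intensities.
fan: 85 − 20·log₁₀(6.7/1.7) = 85 − 11.91 = 73.09 dB.
blower: 81 − 20·log₁₀(12.4/1.7) = 81 − 17.26 = 63.74 dB.
exhaust stack: 87 − 20·log₁₀(11.8/1.7) = 87 − 16.83 = 70.17 dB.
Σ 10^(L/10) = 3.313e+07 → L_total = 10·log₁₀(3.313e+07) = 75.20 dB.

75.2 dB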